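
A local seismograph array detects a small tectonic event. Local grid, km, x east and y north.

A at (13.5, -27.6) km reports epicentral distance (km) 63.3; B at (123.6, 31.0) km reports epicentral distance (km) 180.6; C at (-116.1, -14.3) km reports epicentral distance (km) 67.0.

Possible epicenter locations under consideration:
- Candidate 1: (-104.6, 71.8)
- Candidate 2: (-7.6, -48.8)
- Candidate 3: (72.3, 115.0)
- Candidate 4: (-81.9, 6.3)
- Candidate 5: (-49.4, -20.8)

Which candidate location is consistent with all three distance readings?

Candidate 5

For each candidate, compare |candidate − station| to the reported distance:
Candidate 1: residuals A 91.1, B 51.2, C 19.9 → max 91.1 km
Candidate 2: residuals A 33.4, B 27.0, C 46.9 → max 46.9 km
Candidate 3: residuals A 90.9, B 82.2, C 161.5 → max 161.5 km
Candidate 4: residuals A 37.9, B 26.4, C 27.1 → max 37.9 km
Candidate 5: residuals A 0.0, B 0.0, C 0.0 → max 0.0 km
Only Candidate 5 has all residuals ≈ 0.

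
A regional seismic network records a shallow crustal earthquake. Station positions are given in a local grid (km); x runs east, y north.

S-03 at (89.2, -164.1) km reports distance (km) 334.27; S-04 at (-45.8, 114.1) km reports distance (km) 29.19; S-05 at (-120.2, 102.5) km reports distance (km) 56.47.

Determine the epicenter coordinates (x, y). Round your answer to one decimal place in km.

Circle about each station: (x − 89.2)² + (y + 164.1)² = 334.27²; (x + 45.8)² + (y − 114.1)² = 29.19²; (x + 120.2)² + (y − 102.5)² = 56.47².
Subtracting pairs of circle equations eliminates x²+y² and gives linear equations (the radical axes):
-270.0 x + 556.4 y = 91115.38
-418.8 x + 533.2 y = 98616.41
Solving the 2×2 system: x ≈ -70.6, y ≈ 129.5 km.
Check against S-03 (with the unrounded x, y): √((x − 89.2)²+(y + 164.1)²) = 334.27 ≈ 334.27 km. ✓

x ≈ -70.6 km, y ≈ 129.5 km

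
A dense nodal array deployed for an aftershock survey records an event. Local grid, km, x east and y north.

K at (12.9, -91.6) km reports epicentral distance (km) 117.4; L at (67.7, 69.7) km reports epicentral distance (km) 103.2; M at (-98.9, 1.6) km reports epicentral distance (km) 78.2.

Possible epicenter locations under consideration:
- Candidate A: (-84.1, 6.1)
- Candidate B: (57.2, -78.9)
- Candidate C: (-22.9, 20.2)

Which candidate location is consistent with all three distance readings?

For each candidate, compare |candidate − station| to the reported distance:
Candidate A: residuals K 20.3, L 61.4, M 62.7 → max 62.7 km
Candidate B: residuals K 71.3, L 45.8, M 97.4 → max 97.4 km
Candidate C: residuals K 0.0, L 0.0, M 0.0 → max 0.0 km
Only Candidate C has all residuals ≈ 0.

Candidate C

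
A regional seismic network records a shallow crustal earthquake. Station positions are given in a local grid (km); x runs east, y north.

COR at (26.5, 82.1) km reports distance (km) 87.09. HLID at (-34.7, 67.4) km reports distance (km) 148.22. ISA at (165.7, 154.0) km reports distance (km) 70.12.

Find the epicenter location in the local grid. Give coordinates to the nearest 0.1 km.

x ≈ 100.7 km, y ≈ 127.7 km

Circle about each station: (x − 26.5)² + (y − 82.1)² = 87.09²; (x + 34.7)² + (y − 67.4)² = 148.22²; (x − 165.7)² + (y − 154.0)² = 70.12².
Subtracting the COR equation from the HLID and ISA equations removes the quadratic terms:
-122.4 x − 29.4 y = -16080.31
278.4 x + 143.8 y = 46397.68
Solving the 2×2 system: x ≈ 100.7, y ≈ 127.7 km.
Check against COR (with the unrounded x, y): √((x − 26.5)²+(y − 82.1)²) = 87.09 ≈ 87.09 km. ✓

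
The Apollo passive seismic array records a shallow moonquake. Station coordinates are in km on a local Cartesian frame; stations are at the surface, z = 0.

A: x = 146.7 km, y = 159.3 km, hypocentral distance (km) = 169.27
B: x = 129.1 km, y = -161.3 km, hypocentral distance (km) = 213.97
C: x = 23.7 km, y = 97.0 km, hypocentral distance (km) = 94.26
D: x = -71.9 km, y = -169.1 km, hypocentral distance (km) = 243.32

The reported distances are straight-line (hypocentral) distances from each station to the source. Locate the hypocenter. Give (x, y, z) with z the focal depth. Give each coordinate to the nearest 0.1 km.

(54.4, 30.3, 59.1)

Each station gives a sphere (x−x_i)² + (y−y_i)² + z² = d_i² (stations at z=0).
Subtracting the A sphere from B and C: z² cancels, leaving linear equations in x and y:
-35.2 x − 641.2 y = -21343.71
-246.0 x − 124.6 y = -17159.30
Solving: x ≈ 54.406, y ≈ 30.300 km (keep extra digits for the depth step; rounded: 54.4, 30.3).
Then from the A sphere: z² = 169.27² − (x − 146.7)² − (y − 159.3)² with x = 54.406, y = 30.300, so z ≈ 59.103 ≈ 59.1 km.
Check against D (with the unrounded solution): distance 243.32 ≈ 243.32 km. ✓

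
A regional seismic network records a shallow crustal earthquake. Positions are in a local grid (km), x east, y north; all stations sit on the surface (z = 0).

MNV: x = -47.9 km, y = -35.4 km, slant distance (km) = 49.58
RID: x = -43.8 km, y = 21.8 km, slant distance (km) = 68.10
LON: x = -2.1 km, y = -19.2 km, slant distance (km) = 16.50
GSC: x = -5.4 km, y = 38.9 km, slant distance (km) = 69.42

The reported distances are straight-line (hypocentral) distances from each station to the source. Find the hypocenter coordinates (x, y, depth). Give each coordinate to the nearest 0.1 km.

Each station gives a sphere (x−x_i)² + (y−y_i)² + z² = d_i² (stations at z=0).
Subtracting the MNV sphere from RID and LON: z² cancels, leaving linear equations in x and y:
8.2 x + 114.4 y = -3333.32
91.6 x + 32.4 y = -988.59
Solving: x ≈ -0.499, y ≈ -29.102 km (keep extra digits for the depth step; rounded: -0.5, -29.1).
Then from the MNV sphere: z² = 49.58² − (x + 47.9)² − (y + 35.4)² with x = -0.499, y = -29.102, so z ≈ 13.102 ≈ 13.1 km.

(-0.5, -29.1, 13.1)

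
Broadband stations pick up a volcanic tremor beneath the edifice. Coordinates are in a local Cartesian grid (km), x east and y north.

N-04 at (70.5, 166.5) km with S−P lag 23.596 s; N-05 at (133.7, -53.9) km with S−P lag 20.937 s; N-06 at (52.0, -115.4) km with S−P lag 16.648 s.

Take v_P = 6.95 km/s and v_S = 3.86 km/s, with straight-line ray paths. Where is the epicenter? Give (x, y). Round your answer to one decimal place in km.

Distance from S−P lag: d = Δt · v_P v_S / (v_P − v_S) = Δt · (6.95·3.86)/(6.95−3.86) ≈ 8.6819·Δt.
So d_N-04 = 204.86, d_N-05 = 181.77, d_N-06 = 144.54 km.
Circle about each station: (x − 70.5)² + (y − 166.5)² = 204.86²; (x − 133.7)² + (y + 53.9)² = 181.77²; (x − 52.0)² + (y + 115.4)² = 144.54².
Subtracting pairs of circle equations eliminates x²+y² and gives linear equations (the radical axes):
126.4 x − 440.8 y = -2984.31
-37.0 x − 563.8 y = 4404.47
Solving the 2×2 system: x ≈ -41.4, y ≈ -5.1 km.
Check against N-04 (with the unrounded x, y): √((x − 70.5)²+(y − 166.5)²) = 204.85 ≈ 204.86 km. ✓

(-41.4, -5.1)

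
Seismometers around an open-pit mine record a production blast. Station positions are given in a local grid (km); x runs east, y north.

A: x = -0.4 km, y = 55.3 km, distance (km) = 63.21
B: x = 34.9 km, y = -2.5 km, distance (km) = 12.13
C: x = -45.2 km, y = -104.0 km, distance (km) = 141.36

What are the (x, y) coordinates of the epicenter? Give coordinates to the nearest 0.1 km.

Circle about each station: (x + 0.4)² + (y − 55.3)² = 63.21²; (x − 34.9)² + (y + 2.5)² = 12.13²; (x + 45.2)² + (y + 104.0)² = 141.36².
Subtracting the A equation from the B and C equations removes the quadratic terms:
70.6 x − 115.6 y = 2014.38
-89.6 x − 318.6 y = -6186.36
Solving the 2×2 system: x ≈ 41.3, y ≈ 7.8 km.

(41.3, 7.8)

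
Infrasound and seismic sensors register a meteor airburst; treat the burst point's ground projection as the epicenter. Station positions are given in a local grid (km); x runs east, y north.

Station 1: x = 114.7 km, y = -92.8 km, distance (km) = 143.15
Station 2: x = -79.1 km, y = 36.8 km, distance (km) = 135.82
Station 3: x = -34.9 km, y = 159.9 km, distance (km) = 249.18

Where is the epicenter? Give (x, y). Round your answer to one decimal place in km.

Circle about each station: (x − 114.7)² + (y + 92.8)² = 143.15²; (x + 79.1)² + (y − 36.8)² = 135.82²; (x + 34.9)² + (y − 159.9)² = 249.18².
Subtracting the Station 1 equation from the Station 2 and Station 3 equations removes the quadratic terms:
-387.6 x + 259.2 y = -12112.03
-299.2 x + 505.4 y = -36580.66
Solving the 2×2 system: x ≈ -28.4, y ≈ -89.2 km.
Check against Station 1 (with the unrounded x, y): √((x − 114.7)²+(y + 92.8)²) = 143.14 ≈ 143.15 km. ✓

-28.4 km east, -89.2 km north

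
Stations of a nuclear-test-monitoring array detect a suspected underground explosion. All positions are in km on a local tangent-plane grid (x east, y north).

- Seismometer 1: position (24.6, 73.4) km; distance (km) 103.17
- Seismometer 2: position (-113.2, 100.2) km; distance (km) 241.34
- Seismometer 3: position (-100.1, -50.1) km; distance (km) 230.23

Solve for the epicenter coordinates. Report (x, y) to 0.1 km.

x ≈ 116.8 km, y ≈ 27.1 km

Circle about each station: (x − 24.6)² + (y − 73.4)² = 103.17²; (x + 113.2)² + (y − 100.2)² = 241.34²; (x + 100.1)² + (y + 50.1)² = 230.23².
Subtracting pairs of circle equations eliminates x²+y² and gives linear equations (the radical axes):
-275.6 x + 53.6 y = -30739.39
-249.4 x − 247.0 y = -35824.50
Solving the 2×2 system: x ≈ 116.8, y ≈ 27.1 km.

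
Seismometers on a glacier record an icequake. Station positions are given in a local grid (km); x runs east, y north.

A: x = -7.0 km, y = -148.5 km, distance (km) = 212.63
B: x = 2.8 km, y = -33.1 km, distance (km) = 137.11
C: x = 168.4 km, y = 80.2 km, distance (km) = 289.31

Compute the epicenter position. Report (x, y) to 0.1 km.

Circle about each station: (x + 7.0)² + (y + 148.5)² = 212.63²; (x − 2.8)² + (y + 33.1)² = 137.11²; (x − 168.4)² + (y − 80.2)² = 289.31².
Subtracting the A equation from the B and C equations removes the quadratic terms:
19.6 x + 230.8 y = 5414.56
350.8 x + 457.4 y = -25799.41
Solving the 2×2 system: x ≈ -117.1, y ≈ 33.4 km.
Check against A (with the unrounded x, y): √((x + 7.0)²+(y + 148.5)²) = 212.63 ≈ 212.63 km. ✓

(-117.1, 33.4)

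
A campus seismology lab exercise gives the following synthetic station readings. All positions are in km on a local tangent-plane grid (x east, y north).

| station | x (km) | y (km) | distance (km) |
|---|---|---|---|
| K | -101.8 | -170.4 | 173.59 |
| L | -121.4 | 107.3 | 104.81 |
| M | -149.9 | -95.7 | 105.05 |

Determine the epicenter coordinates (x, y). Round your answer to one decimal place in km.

Circle about each station: (x + 101.8)² + (y + 170.4)² = 173.59²; (x + 121.4)² + (y − 107.3)² = 104.81²; (x + 149.9)² + (y + 95.7)² = 105.05².
Subtracting the K equation from the L and M equations removes the quadratic terms:
-39.2 x + 555.4 y = 6000.20
-96.2 x + 149.4 y = 11327.09
Solving the 2×2 system: x ≈ -113.4, y ≈ 2.8 km.

x ≈ -113.4 km, y ≈ 2.8 km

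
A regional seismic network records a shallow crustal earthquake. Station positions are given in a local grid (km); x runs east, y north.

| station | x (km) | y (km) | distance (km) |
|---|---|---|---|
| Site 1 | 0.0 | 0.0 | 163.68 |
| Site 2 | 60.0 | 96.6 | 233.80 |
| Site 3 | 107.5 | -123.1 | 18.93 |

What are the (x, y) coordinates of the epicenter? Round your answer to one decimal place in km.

92.7 km east, -134.9 km north

Circle about each station: x² + y² = 163.68²; (x − 60.0)² + (y − 96.6)² = 233.80²; (x − 107.5)² + (y + 123.1)² = 18.93².
Subtracting the Site 1 equation from the Site 2 and Site 3 equations removes the quadratic terms:
120.0 x + 193.2 y = -14939.74
215.0 x − 246.2 y = 53142.66
Solving the 2×2 system: x ≈ 92.7, y ≈ -134.9 km.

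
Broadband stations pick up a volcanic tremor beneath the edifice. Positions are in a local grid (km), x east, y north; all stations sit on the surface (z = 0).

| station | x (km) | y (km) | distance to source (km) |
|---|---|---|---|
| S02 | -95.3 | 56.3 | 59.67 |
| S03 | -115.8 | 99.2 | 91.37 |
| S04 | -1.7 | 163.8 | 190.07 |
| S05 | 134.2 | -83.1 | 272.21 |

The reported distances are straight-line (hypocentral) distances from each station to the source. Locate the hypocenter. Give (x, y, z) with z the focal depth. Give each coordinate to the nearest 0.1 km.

x ≈ -115.7 km, y ≈ 17.1 km, depth ≈ 40.1 km

Each station gives a sphere (x−x_i)² + (y−y_i)² + z² = d_i² (stations at z=0).
Subtracting the S02 sphere from S03 and S04: z² cancels, leaving linear equations in x and y:
-41.0 x + 85.8 y = 6210.53
187.2 x + 215.0 y = -17984.55
Solving: x ≈ -115.704, y ≈ 17.094 km (keep extra digits for the depth step; rounded: -115.7, 17.1).
Then from the S02 sphere: z² = 59.67² − (x + 95.3)² − (y − 56.3)² with x = -115.704, y = 17.094, so z ≈ 40.088 ≈ 40.1 km.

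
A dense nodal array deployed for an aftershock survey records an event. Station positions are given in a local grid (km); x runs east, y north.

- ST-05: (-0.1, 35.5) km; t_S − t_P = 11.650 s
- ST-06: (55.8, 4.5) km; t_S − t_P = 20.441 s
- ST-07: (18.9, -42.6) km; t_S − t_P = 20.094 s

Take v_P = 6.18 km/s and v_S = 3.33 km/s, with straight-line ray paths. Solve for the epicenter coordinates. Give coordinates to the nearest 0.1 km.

Distance from S−P lag: d = Δt · v_P v_S / (v_P − v_S) = Δt · (6.18·3.33)/(6.18−3.33) ≈ 7.2208·Δt.
So d_ST-05 = 84.12, d_ST-06 = 147.60, d_ST-07 = 145.10 km.
Circle about each station: (x + 0.1)² + (y − 35.5)² = 84.12²; (x − 55.8)² + (y − 4.5)² = 147.60²; (x − 18.9)² + (y + 42.6)² = 145.10².
Subtracting the ST-05 equation from the ST-06 and ST-07 equations removes the quadratic terms:
111.8 x − 62.0 y = -12835.96
38.0 x − 156.2 y = -13066.13
Solving the 2×2 system: x ≈ -79.1, y ≈ 64.4 km.

-79.1 km east, 64.4 km north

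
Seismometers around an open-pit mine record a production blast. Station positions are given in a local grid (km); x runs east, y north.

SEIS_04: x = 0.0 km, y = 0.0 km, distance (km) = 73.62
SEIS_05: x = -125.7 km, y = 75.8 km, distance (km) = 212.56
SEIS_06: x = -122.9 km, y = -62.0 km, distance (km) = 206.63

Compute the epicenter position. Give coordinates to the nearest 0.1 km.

Circle about each station: x² + y² = 73.62²; (x + 125.7)² + (y − 75.8)² = 212.56²; (x + 122.9)² + (y + 62.0)² = 206.63².
Subtracting the SEIS_04 equation from the SEIS_05 and SEIS_06 equations removes the quadratic terms:
-251.4 x + 151.6 y = -18215.72
-245.8 x − 124.0 y = -18327.64
Solving the 2×2 system: x ≈ 73.6, y ≈ 1.9 km.

73.6 km east, 1.9 km north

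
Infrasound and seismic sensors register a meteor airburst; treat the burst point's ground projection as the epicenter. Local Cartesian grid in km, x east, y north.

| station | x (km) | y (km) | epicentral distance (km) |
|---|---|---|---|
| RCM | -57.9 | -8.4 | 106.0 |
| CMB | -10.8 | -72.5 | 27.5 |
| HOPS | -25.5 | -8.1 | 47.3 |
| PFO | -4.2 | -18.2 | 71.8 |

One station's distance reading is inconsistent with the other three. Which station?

HOPS

Solve using three stations at a time. Using RCM, CMB, PFO (subtract circle equations pairwise → linear system) gives (x, y) ≈ (11.9, -88.2).
Distances from that point to each station vs reported:
  RCM: calculated 106.0 vs reported 106.0 → residual 0.0 km
  CMB: calculated 27.6 vs reported 27.5 → residual 0.1 km
  HOPS: calculated 88.4 vs reported 47.3 → residual 41.1 km
  PFO: calculated 71.8 vs reported 71.8 → residual 0.0 km
RCM, CMB, PFO are mutually consistent (residuals ≈ 0); HOPS is off by 41.1 km.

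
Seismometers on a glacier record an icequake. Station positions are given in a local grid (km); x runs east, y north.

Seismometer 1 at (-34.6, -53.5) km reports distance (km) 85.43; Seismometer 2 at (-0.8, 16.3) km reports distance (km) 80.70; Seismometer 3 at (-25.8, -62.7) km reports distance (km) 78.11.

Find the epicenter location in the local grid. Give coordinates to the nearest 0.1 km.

50.5 km east, -46.0 km north

Circle about each station: (x + 34.6)² + (y + 53.5)² = 85.43²; (x + 0.8)² + (y − 16.3)² = 80.70²; (x + 25.8)² + (y + 62.7)² = 78.11².
Subtracting pairs of circle equations eliminates x²+y² and gives linear equations (the radical axes):
67.6 x + 139.6 y = -3007.29
17.6 x − 18.4 y = 1734.63
Solving the 2×2 system: x ≈ 50.5, y ≈ -46.0 km.
Check against Seismometer 1 (with the unrounded x, y): √((x + 34.6)²+(y + 53.5)²) = 85.41 ≈ 85.43 km. ✓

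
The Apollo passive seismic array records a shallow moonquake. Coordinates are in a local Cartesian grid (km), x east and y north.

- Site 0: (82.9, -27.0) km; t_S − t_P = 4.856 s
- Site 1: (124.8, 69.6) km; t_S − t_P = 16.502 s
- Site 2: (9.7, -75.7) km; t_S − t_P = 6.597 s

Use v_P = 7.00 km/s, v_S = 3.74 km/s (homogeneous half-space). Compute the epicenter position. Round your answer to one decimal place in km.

Distance from S−P lag: d = Δt · v_P v_S / (v_P − v_S) = Δt · (7.00·3.74)/(7.00−3.74) ≈ 8.0307·Δt.
So d_Site 0 = 39.00, d_Site 1 = 132.52, d_Site 2 = 52.98 km.
Circle about each station: (x − 82.9)² + (y + 27.0)² = 39.00²; (x − 124.8)² + (y − 69.6)² = 132.52²; (x − 9.7)² + (y + 75.7)² = 52.98².
Subtracting pairs of circle equations eliminates x²+y² and gives linear equations (the radical axes):
83.8 x + 193.2 y = -3222.76
-146.4 x − 97.4 y = -3062.71
Solving the 2×2 system: x ≈ 45.0, y ≈ -36.2 km.

x ≈ 45.0 km, y ≈ -36.2 km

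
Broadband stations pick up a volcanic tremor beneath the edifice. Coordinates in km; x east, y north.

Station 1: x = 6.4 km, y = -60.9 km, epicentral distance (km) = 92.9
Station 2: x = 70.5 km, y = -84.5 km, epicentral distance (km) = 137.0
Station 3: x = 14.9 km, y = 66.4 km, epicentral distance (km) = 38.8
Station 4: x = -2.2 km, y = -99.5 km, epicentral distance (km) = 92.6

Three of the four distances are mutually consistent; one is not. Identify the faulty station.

Solve using three stations at a time. Using Station 1, Station 2, Station 3 (subtract circle equations pairwise → linear system) gives (x, y) ≈ (-2.2, 31.6).
Distances from that point to each station vs reported:
  Station 1: calculated 92.9 vs reported 92.9 → residual 0.0 km
  Station 2: calculated 137.0 vs reported 137.0 → residual 0.0 km
  Station 3: calculated 38.8 vs reported 38.8 → residual 0.0 km
  Station 4: calculated 131.1 vs reported 92.6 → residual 38.5 km
Station 1, Station 2, Station 3 are mutually consistent (residuals ≈ 0); Station 4 is off by 38.5 km.

Station 4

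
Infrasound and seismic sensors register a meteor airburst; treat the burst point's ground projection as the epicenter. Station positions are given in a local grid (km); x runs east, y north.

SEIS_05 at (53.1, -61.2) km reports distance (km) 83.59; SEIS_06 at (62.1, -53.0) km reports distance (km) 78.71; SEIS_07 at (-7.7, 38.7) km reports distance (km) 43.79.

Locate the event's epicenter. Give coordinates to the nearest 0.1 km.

Circle about each station: (x − 53.1)² + (y + 61.2)² = 83.59²; (x − 62.1)² + (y + 53.0)² = 78.71²; (x + 7.7)² + (y − 38.7)² = 43.79².
Subtracting pairs of circle equations eliminates x²+y² and gives linear equations (the radical axes):
18.0 x + 16.4 y = 892.38
-121.6 x + 199.8 y = 61.65
Solving the 2×2 system: x ≈ 31.7, y ≈ 19.6 km.

x ≈ 31.7 km, y ≈ 19.6 km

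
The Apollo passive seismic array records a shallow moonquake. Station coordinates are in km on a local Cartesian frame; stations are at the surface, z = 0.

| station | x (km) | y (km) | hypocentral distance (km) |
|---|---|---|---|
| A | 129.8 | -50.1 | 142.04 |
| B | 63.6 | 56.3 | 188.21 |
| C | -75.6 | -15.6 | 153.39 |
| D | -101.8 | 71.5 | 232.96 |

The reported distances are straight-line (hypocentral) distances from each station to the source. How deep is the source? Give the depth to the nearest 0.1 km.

depth ≈ 64.5 km

Each station gives a sphere (x−x_i)² + (y−y_i)² + z² = d_i² (stations at z=0).
Subtracting the A sphere from B and C: z² cancels, leaving linear equations in x and y:
-132.4 x + 212.8 y = -27391.04
-410.8 x + 69.0 y = -16752.46
Solving: x ≈ 21.396, y ≈ -115.405 km (keep extra digits for the depth step; rounded: 21.4, -115.4).
Then from the A sphere: z² = 142.04² − (x − 129.8)² − (y + 50.1)² with x = 21.396, y = -115.405, so z ≈ 64.492 ≈ 64.5 km.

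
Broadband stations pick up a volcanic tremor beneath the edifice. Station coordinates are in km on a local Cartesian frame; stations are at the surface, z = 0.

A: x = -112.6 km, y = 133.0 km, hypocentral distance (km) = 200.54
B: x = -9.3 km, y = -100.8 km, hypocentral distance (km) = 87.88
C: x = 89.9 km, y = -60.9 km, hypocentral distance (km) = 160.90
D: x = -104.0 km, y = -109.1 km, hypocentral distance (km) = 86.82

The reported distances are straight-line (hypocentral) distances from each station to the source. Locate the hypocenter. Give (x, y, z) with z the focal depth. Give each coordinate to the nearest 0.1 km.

Each station gives a sphere (x−x_i)² + (y−y_i)² + z² = d_i² (stations at z=0).
Subtracting the A sphere from B and C: z² cancels, leaving linear equations in x and y:
206.6 x − 467.6 y = 12372.77
405.0 x − 387.8 y = -4249.46
Solving: x ≈ -62.102, y ≈ -53.899 km (keep extra digits for the depth step; rounded: -62.1, -53.9).
Then from the A sphere: z² = 200.54² − (x + 112.6)² − (y − 133.0)² with x = -62.102, y = -53.899, so z ≈ 52.297 ≈ 52.3 km.
Check against D (with the unrounded solution): distance 86.82 ≈ 86.82 km. ✓

x ≈ -62.1 km, y ≈ -53.9 km, depth ≈ 52.3 km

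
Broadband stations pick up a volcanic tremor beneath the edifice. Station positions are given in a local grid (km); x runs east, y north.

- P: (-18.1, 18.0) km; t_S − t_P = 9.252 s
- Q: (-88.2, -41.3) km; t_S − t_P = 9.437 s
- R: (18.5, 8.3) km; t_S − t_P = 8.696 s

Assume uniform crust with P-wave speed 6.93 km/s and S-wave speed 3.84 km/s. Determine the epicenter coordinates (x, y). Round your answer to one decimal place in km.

-9.4 km east, -61.2 km north

Distance from S−P lag: d = Δt · v_P v_S / (v_P − v_S) = Δt · (6.93·3.84)/(6.93−3.84) ≈ 8.6120·Δt.
So d_P = 79.68, d_Q = 81.27, d_R = 74.89 km.
Circle about each station: (x + 18.1)² + (y − 18.0)² = 79.68²; (x + 88.2)² + (y + 41.3)² = 81.27²; (x − 18.5)² + (y − 8.3)² = 74.89².
Subtracting the P equation from the Q and R equations removes the quadratic terms:
-140.2 x − 118.6 y = 8577.41
73.2 x − 19.4 y = 499.92
Solving the 2×2 system: x ≈ -9.4, y ≈ -61.2 km.
Check against P (with the unrounded x, y): √((x + 18.1)²+(y − 18.0)²) = 79.69 ≈ 79.68 km. ✓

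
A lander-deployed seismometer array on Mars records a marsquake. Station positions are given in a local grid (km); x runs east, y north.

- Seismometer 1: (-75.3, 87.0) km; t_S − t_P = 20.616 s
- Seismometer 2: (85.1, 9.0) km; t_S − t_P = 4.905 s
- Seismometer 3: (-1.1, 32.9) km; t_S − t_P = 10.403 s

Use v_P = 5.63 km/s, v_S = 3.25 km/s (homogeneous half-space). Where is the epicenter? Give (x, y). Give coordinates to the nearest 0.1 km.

x ≈ 77.8 km, y ≈ 46.0 km

Distance from S−P lag: d = Δt · v_P v_S / (v_P − v_S) = Δt · (5.63·3.25)/(5.63−3.25) ≈ 7.6880·Δt.
So d_Seismometer 1 = 158.50, d_Seismometer 2 = 37.71, d_Seismometer 3 = 79.98 km.
Circle about each station: (x + 75.3)² + (y − 87.0)² = 158.50²; (x − 85.1)² + (y − 9.0)² = 37.71²; (x + 1.1)² + (y − 32.9)² = 79.98².
Subtracting pairs of circle equations eliminates x²+y² and gives linear equations (the radical axes):
320.8 x − 156.0 y = 17784.13
148.4 x − 108.2 y = 6569.98
Solving the 2×2 system: x ≈ 77.8, y ≈ 46.0 km.
Check against Seismometer 1 (with the unrounded x, y): √((x + 75.3)²+(y − 87.0)²) = 158.50 ≈ 158.50 km. ✓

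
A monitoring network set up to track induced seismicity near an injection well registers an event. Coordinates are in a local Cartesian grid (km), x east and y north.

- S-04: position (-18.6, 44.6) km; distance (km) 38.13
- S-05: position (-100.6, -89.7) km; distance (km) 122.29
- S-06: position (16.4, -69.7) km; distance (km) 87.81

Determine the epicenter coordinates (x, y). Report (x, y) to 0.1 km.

-26.0 km east, 7.2 km north

Circle about each station: (x + 18.6)² + (y − 44.6)² = 38.13²; (x + 100.6)² + (y + 89.7)² = 122.29²; (x − 16.4)² + (y + 69.7)² = 87.81².
Subtracting the S-04 equation from the S-05 and S-06 equations removes the quadratic terms:
-164.0 x − 268.6 y = 2330.38
70.0 x − 228.6 y = -3464.77
Solving the 2×2 system: x ≈ -26.0, y ≈ 7.2 km.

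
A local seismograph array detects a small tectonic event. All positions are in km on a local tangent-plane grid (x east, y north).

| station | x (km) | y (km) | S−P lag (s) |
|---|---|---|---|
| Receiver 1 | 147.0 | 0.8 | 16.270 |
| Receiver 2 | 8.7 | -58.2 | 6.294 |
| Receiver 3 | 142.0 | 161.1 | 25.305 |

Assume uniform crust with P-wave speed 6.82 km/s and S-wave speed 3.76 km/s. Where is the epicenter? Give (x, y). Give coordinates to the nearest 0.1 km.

(10.8, -5.5)

Distance from S−P lag: d = Δt · v_P v_S / (v_P − v_S) = Δt · (6.82·3.76)/(6.82−3.76) ≈ 8.3801·Δt.
So d_Receiver 1 = 136.34, d_Receiver 2 = 52.74, d_Receiver 3 = 212.06 km.
Circle about each station: (x − 147.0)² + (y − 0.8)² = 136.34²; (x − 8.7)² + (y + 58.2)² = 52.74²; (x − 142.0)² + (y − 161.1)² = 212.06².
Subtracting the Receiver 1 equation from the Receiver 2 and Receiver 3 equations removes the quadratic terms:
-276.6 x − 118.0 y = -2339.62
-10.0 x + 320.6 y = -1873.28
Solving the 2×2 system: x ≈ 10.8, y ≈ -5.5 km.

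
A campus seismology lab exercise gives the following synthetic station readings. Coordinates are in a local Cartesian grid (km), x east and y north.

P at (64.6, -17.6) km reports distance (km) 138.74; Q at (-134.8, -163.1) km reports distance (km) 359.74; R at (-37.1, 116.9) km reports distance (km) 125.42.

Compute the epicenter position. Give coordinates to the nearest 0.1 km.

Circle about each station: (x − 64.6)² + (y + 17.6)² = 138.74²; (x + 134.8)² + (y + 163.1)² = 359.74²; (x + 37.1)² + (y − 116.9)² = 125.42².
Subtracting the P equation from the Q and R equations removes the quadratic terms:
-398.8 x − 291.0 y = -69874.35
-203.4 x + 269.0 y = 14077.71
Solving the 2×2 system: x ≈ 88.3, y ≈ 119.1 km.
Check against P (with the unrounded x, y): √((x − 64.6)²+(y + 17.6)²) = 138.74 ≈ 138.74 km. ✓

(88.3, 119.1)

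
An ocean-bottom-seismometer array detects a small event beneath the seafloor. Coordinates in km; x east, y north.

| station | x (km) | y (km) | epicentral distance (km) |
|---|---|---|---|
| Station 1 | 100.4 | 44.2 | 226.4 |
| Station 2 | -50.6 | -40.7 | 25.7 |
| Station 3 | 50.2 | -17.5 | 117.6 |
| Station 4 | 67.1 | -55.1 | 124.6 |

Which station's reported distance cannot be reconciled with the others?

Station 1

Solve using three stations at a time. Using Station 2, Station 3, Station 4 (subtract circle equations pairwise → linear system) gives (x, y) ≈ (-57.1, -65.8).
Distances from that point to each station vs reported:
  Station 1: calculated 192.1 vs reported 226.4 → residual 34.3 km
  Station 2: calculated 25.9 vs reported 25.7 → residual 0.2 km
  Station 3: calculated 117.6 vs reported 117.6 → residual 0.0 km
  Station 4: calculated 124.6 vs reported 124.6 → residual 0.0 km
Station 2, Station 3, Station 4 are mutually consistent (residuals ≈ 0); Station 1 is off by 34.3 km.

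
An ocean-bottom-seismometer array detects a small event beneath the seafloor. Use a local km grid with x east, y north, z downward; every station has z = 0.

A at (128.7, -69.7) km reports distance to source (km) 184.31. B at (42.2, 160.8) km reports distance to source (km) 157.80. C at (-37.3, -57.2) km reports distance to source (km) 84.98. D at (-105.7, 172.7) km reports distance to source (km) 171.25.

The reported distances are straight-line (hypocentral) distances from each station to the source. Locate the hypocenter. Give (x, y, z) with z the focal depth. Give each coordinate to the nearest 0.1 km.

Each station gives a sphere (x−x_i)² + (y−y_i)² + z² = d_i² (stations at z=0).
Subtracting the A sphere from B and C: z² cancels, leaving linear equations in x and y:
-173.0 x + 461.0 y = 15285.04
-332.0 x + 25.0 y = 9989.93
Solving: x ≈ -28.396, y ≈ 22.500 km (keep extra digits for the depth step; rounded: -28.4, 22.5).
Then from the A sphere: z² = 184.31² − (x − 128.7)² − (y + 69.7)² with x = -28.396, y = 22.500, so z ≈ 28.110 ≈ 28.1 km.

(-28.4, 22.5, 28.1)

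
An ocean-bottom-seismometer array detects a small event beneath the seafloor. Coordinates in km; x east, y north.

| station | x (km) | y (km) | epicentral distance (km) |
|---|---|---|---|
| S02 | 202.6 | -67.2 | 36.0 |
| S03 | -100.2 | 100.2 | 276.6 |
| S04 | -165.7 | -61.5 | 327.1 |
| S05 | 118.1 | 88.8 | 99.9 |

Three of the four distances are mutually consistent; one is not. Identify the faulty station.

S02

Solve using three stations at a time. Using S03, S04, S05 (subtract circle equations pairwise → linear system) gives (x, y) ≈ (156.2, -3.5).
Distances from that point to each station vs reported:
  S02: calculated 78.8 vs reported 36.0 → residual 42.8 km
  S03: calculated 276.6 vs reported 276.6 → residual 0.0 km
  S04: calculated 327.1 vs reported 327.1 → residual 0.0 km
  S05: calculated 99.9 vs reported 99.9 → residual 0.0 km
S03, S04, S05 are mutually consistent (residuals ≈ 0); S02 is off by 42.8 km.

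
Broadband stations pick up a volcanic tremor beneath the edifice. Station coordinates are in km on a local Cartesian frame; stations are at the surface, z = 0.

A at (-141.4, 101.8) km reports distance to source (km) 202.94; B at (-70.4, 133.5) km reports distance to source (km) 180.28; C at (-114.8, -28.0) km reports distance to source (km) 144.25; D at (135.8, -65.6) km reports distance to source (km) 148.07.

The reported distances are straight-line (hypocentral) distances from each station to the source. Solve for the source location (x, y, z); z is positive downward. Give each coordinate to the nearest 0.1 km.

x ≈ 13.4 km, y ≈ -12.6 km, depth ≈ 64.3 km

Each station gives a sphere (x−x_i)² + (y−y_i)² + z² = d_i² (stations at z=0).
Subtracting the A sphere from B and C: z² cancels, leaving linear equations in x and y:
142.0 x + 63.4 y = 1104.98
53.2 x − 259.6 y = 3982.42
Solving: x ≈ 13.404, y ≈ -12.594 km (keep extra digits for the depth step; rounded: 13.4, -12.6).
Then from the A sphere: z² = 202.94² − (x + 141.4)² − (y − 101.8)² with x = 13.404, y = -12.594, so z ≈ 64.299 ≈ 64.3 km.
Check against D (with the unrounded solution): distance 148.07 ≈ 148.07 km. ✓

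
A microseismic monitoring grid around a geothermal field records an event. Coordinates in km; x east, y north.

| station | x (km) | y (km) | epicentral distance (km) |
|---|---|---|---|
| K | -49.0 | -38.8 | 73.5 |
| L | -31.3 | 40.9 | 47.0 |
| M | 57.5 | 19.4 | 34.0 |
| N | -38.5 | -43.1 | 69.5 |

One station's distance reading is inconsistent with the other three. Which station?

Solve using three stations at a time. Using K, L, N (subtract circle equations pairwise → linear system) gives (x, y) ≈ (4.8, 11.1).
Distances from that point to each station vs reported:
  K: calculated 73.4 vs reported 73.5 → residual 0.1 km
  L: calculated 46.8 vs reported 47.0 → residual 0.2 km
  M: calculated 53.3 vs reported 34.0 → residual 19.3 km
  N: calculated 69.4 vs reported 69.5 → residual 0.1 km
K, L, N are mutually consistent (residuals ≈ 0); M is off by 19.3 km.

M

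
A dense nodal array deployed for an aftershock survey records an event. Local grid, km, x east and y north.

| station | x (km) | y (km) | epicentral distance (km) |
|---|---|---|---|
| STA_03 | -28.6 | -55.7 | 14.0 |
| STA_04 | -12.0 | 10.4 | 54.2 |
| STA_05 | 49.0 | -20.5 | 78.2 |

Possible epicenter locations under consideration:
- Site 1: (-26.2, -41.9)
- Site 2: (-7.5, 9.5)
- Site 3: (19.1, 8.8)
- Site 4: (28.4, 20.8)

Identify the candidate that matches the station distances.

For each candidate, compare |candidate − station| to the reported distance:
Site 1: residuals STA_03 0.0, STA_04 0.0, STA_05 0.0 → max 0.0 km
Site 2: residuals STA_03 54.5, STA_04 49.6, STA_05 14.2 → max 54.5 km
Site 3: residuals STA_03 66.2, STA_04 23.1, STA_05 36.3 → max 66.2 km
Site 4: residuals STA_03 81.4, STA_04 12.5, STA_05 32.0 → max 81.4 km
Only Site 1 has all residuals ≈ 0.

Site 1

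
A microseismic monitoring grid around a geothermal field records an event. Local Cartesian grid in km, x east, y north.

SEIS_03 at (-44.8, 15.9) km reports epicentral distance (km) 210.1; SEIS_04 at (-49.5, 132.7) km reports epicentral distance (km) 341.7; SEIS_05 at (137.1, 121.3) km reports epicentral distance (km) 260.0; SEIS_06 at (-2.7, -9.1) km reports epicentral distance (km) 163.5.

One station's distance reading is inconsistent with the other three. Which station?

SEIS_04

Solve using three stations at a time. Using SEIS_03, SEIS_05, SEIS_06 (subtract circle equations pairwise → linear system) gives (x, y) ≈ (100.2, -136.0).
Distances from that point to each station vs reported:
  SEIS_03: calculated 210.0 vs reported 210.1 → residual 0.1 km
  SEIS_04: calculated 307.6 vs reported 341.7 → residual 34.1 km
  SEIS_05: calculated 259.9 vs reported 260.0 → residual 0.1 km
  SEIS_06: calculated 163.4 vs reported 163.5 → residual 0.1 km
SEIS_03, SEIS_05, SEIS_06 are mutually consistent (residuals ≈ 0); SEIS_04 is off by 34.1 km.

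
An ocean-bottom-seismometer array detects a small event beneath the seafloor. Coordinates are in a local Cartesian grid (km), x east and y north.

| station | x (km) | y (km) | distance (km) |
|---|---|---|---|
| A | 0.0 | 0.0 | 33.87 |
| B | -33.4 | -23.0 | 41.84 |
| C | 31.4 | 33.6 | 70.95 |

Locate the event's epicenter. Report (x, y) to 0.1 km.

x ≈ 7.2 km, y ≈ -33.1 km

Circle about each station: x² + y² = 33.87²; (x + 33.4)² + (y + 23.0)² = 41.84²; (x − 31.4)² + (y − 33.6)² = 70.95².
Subtracting pairs of circle equations eliminates x²+y² and gives linear equations (the radical axes):
-66.8 x − 46.0 y = 1041.15
62.8 x + 67.2 y = -1771.81
Solving the 2×2 system: x ≈ 7.2, y ≈ -33.1 km.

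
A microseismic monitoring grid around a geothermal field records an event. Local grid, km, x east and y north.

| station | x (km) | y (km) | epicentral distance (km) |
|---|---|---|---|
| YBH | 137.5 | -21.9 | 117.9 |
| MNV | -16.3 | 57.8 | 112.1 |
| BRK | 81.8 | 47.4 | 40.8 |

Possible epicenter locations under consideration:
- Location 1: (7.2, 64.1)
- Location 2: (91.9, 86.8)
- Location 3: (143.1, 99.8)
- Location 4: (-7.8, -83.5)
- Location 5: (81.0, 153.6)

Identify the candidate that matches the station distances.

Location 2

For each candidate, compare |candidate − station| to the reported distance:
Location 1: residuals YBH 38.2, MNV 87.8, BRK 35.6 → max 87.8 km
Location 2: residuals YBH 0.0, MNV 0.1, BRK 0.1 → max 0.1 km
Location 3: residuals YBH 3.9, MNV 52.7, BRK 39.8 → max 52.7 km
Location 4: residuals YBH 39.9, MNV 29.5, BRK 117.8 → max 117.8 km
Location 5: residuals YBH 66.5, MNV 24.4, BRK 65.4 → max 66.5 km
Only Location 2 has all residuals ≈ 0.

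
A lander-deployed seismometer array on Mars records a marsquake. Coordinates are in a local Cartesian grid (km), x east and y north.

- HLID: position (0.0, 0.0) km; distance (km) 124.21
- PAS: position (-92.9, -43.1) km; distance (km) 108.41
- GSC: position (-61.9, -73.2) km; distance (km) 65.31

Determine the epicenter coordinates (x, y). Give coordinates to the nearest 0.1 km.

Circle about each station: x² + y² = 124.21²; (x + 92.9)² + (y + 43.1)² = 108.41²; (x + 61.9)² + (y + 73.2)² = 65.31².
Subtracting the HLID equation from the PAS and GSC equations removes the quadratic terms:
-185.8 x − 86.2 y = 14163.42
-123.8 x − 146.4 y = 20352.58
Solving the 2×2 system: x ≈ -19.3, y ≈ -122.7 km.

-19.3 km east, -122.7 km north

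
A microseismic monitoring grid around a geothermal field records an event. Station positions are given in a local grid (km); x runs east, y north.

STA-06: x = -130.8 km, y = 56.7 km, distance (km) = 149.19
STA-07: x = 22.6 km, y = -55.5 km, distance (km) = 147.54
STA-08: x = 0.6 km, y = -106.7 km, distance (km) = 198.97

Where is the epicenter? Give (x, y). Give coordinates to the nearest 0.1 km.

(14.2, 91.8)

Circle about each station: (x + 130.8)² + (y − 56.7)² = 149.19²; (x − 22.6)² + (y + 55.5)² = 147.54²; (x − 0.6)² + (y + 106.7)² = 198.97².
Subtracting the STA-06 equation from the STA-07 and STA-08 equations removes the quadratic terms:
306.8 x − 224.4 y = -16242.92
262.8 x − 326.8 y = -26269.68
Solving the 2×2 system: x ≈ 14.2, y ≈ 91.8 km.
Check against STA-06 (with the unrounded x, y): √((x + 130.8)²+(y − 56.7)²) = 149.20 ≈ 149.19 km. ✓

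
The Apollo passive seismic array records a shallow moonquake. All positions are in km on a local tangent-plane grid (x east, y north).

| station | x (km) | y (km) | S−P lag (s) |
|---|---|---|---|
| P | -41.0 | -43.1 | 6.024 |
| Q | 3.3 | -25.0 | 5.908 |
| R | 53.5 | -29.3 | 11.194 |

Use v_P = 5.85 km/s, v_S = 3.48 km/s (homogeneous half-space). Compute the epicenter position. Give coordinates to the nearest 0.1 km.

(-35.0, 8.3)

Distance from S−P lag: d = Δt · v_P v_S / (v_P − v_S) = Δt · (5.85·3.48)/(5.85−3.48) ≈ 8.5899·Δt.
So d_P = 51.75, d_Q = 50.75, d_R = 96.16 km.
Circle about each station: (x + 41.0)² + (y + 43.1)² = 51.75²; (x − 3.3)² + (y + 25.0)² = 50.75²; (x − 53.5)² + (y + 29.3)² = 96.16².
Subtracting the P equation from the Q and R equations removes the quadratic terms:
88.6 x + 36.2 y = -2800.22
189.0 x + 27.6 y = -6386.55
Solving the 2×2 system: x ≈ -35.0, y ≈ 8.3 km.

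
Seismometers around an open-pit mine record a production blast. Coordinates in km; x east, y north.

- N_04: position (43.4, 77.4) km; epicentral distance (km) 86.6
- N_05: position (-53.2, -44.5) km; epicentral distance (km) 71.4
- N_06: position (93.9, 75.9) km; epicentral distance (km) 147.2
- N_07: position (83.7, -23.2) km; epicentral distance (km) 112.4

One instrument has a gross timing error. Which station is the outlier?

N_06

Solve using three stations at a time. Using N_04, N_05, N_07 (subtract circle equations pairwise → linear system) gives (x, y) ≈ (-20.5, 19.0).
Distances from that point to each station vs reported:
  N_04: calculated 86.6 vs reported 86.6 → residual 0.0 km
  N_05: calculated 71.4 vs reported 71.4 → residual 0.0 km
  N_06: calculated 127.8 vs reported 147.2 → residual 19.4 km
  N_07: calculated 112.4 vs reported 112.4 → residual 0.0 km
N_04, N_05, N_07 are mutually consistent (residuals ≈ 0); N_06 is off by 19.4 km.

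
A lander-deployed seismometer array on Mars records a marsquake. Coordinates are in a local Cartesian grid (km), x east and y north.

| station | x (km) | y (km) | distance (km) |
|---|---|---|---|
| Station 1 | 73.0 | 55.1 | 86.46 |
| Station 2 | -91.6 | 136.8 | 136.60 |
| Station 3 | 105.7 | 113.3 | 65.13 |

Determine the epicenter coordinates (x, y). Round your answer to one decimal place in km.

Circle about each station: (x − 73.0)² + (y − 55.1)² = 86.46²; (x + 91.6)² + (y − 136.8)² = 136.60²; (x − 105.7)² + (y − 113.3)² = 65.13².
Subtracting the Station 1 equation from the Station 2 and Station 3 equations removes the quadratic terms:
-329.2 x + 163.4 y = 7555.56
65.4 x + 116.4 y = 18877.78
Solving the 2×2 system: x ≈ 45.0, y ≈ 136.9 km.

x ≈ 45.0 km, y ≈ 136.9 km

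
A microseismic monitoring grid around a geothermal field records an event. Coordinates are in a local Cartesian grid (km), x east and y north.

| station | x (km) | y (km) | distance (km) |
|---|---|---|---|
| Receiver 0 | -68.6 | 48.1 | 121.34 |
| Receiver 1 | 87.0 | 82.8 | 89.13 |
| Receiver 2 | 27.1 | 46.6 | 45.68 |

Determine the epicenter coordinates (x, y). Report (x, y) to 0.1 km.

Circle about each station: (x + 68.6)² + (y − 48.1)² = 121.34²; (x − 87.0)² + (y − 82.8)² = 89.13²; (x − 27.1)² + (y − 46.6)² = 45.68².
Subtracting the Receiver 0 equation from the Receiver 1 and Receiver 2 equations removes the quadratic terms:
311.2 x + 69.4 y = 14184.51
191.4 x − 3.0 y = 8523.13
Solving the 2×2 system: x ≈ 44.6, y ≈ 4.4 km.
Check against Receiver 0 (with the unrounded x, y): √((x + 68.6)²+(y − 48.1)²) = 121.34 ≈ 121.34 km. ✓

x ≈ 44.6 km, y ≈ 4.4 km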